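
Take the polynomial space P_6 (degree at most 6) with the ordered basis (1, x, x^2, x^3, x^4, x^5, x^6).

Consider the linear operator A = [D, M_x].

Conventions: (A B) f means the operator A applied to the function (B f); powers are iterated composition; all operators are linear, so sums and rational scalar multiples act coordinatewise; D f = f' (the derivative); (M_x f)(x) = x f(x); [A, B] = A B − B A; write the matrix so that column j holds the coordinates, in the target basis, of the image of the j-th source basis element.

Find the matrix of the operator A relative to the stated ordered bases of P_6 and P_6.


image of 1: 1
image of x: x
image of x^2: x^2
image of x^3: x^3
image of x^4: x^4
image of x^5: x^5
image of x^6: x^6
each image's coordinates form column j of the matrix

the matrix is [[1, 0, 0, 0, 0, 0, 0]; [0, 1, 0, 0, 0, 0, 0]; [0, 0, 1, 0, 0, 0, 0]; [0, 0, 0, 1, 0, 0, 0]; [0, 0, 0, 0, 1, 0, 0]; [0, 0, 0, 0, 0, 1, 0]; [0, 0, 0, 0, 0, 0, 1]] (rows listed top to bottom)


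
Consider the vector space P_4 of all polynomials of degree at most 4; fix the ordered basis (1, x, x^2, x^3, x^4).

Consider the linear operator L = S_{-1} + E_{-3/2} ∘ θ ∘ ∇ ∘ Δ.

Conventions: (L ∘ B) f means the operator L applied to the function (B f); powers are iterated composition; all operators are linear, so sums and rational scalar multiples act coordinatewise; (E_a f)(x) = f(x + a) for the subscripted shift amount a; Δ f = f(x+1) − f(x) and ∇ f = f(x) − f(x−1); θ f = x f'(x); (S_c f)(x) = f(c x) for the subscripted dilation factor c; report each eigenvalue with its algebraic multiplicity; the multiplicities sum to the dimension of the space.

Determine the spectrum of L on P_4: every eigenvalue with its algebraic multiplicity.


λ = -1 (multiplicity 2), λ = 1 (multiplicity 3)

image of 1: 1
image of x: -x
image of x^2: x^2
image of x^3: -x^3 + 6x - 9
image of x^4: x^4 + 24x^2 - 72x + 54
the matrix is upper triangular; its diagonal is (1, -1, 1, -1, 1)
for a triangular matrix the eigenvalues are the diagonal entries, with algebraic multiplicity their repetition count


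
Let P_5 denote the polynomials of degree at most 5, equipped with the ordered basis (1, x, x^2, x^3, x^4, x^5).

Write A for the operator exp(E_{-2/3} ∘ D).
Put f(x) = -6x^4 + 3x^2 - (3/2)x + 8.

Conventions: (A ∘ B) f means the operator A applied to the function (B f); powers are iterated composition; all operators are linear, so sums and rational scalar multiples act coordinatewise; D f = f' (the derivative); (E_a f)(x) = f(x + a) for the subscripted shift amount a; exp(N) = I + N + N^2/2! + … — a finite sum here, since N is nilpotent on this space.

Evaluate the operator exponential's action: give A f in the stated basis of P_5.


the result is g(x) = -6x^4 - 24x^3 + 15x^2 + (89/2)x - 169/18

order-1 term: -24x^3 + 48x^2 - 26x + 29/18
order-2 term: -36x^2 + 96x - 61
order-3 term: -24x + 48
order-4 term: -6
the series for exp(E_{-2/3} ∘ D) f terminates at order 4
exp(E_{-2/3} ∘ D) f = -6x^4 - 24x^3 + 15x^2 + (89/2)x - 169/18


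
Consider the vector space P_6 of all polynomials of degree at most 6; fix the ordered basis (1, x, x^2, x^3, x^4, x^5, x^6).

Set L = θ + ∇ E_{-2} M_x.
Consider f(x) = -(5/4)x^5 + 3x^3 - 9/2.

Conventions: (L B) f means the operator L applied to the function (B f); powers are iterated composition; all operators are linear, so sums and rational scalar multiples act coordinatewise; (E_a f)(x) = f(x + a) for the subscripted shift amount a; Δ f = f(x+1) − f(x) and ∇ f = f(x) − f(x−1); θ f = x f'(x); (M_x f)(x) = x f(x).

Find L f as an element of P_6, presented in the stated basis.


θ f = -(25/4)x^5 + 9x^3
M_x f = -(5/4)x^6 + 3x^4 - (9/2)x
E_{-2} M_x f = -(5/4)x^6 + 15x^5 - 72x^4 + 176x^3 - 228x^2 + (279/2)x - 23
∇ E_{-2} M_x f = -(15/2)x^5 + (375/4)x^4 - 463x^3 + (4515/4)x^2 - (2709/2)x + 2527/4
(θ + ∇ E_{-2} M_x) f = -(55/4)x^5 + (375/4)x^4 - 454x^3 + (4515/4)x^2 - (2709/2)x + 2527/4

the result is g(x) = -(55/4)x^5 + (375/4)x^4 - 454x^3 + (4515/4)x^2 - (2709/2)x + 2527/4


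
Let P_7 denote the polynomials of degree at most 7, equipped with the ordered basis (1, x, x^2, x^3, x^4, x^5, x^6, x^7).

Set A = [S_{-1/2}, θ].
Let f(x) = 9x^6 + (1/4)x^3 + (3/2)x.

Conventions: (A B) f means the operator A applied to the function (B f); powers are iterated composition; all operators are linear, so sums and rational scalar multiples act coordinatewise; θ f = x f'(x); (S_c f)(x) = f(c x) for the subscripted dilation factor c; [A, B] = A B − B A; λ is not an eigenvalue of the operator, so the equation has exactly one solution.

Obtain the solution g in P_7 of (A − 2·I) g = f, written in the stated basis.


g(x) = -(9/2)x^6 - (1/8)x^3 - (3/4)x

write g with unknown coordinates in the stated basis and equate coefficients in (A − 2·I) g = f
solving from the highest basis element down gives g = -(9/2)x^6 - (1/8)x^3 - (3/4)x
check: A g = 0
so A g − 2·g = 9x^6 + (1/4)x^3 + (3/2)x = f ✓


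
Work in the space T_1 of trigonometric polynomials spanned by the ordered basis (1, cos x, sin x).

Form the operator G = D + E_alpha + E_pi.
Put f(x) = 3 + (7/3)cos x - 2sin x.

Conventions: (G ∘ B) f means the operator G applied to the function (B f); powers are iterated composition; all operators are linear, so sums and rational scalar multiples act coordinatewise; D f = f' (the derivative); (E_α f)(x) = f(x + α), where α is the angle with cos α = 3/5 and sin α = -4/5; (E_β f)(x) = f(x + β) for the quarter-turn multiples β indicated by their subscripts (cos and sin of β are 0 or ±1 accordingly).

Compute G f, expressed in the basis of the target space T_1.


D f = -2cos x - (7/3)sin x
E_alpha f = 3 + 3cos x + (2/3)sin x
E_pi f = 3 - (7/3)cos x + 2sin x
(D + E_alpha + E_pi) f = 6 - (4/3)cos x + (1/3)sin x

g(x) = 6 - (4/3)cos x + (1/3)sin x


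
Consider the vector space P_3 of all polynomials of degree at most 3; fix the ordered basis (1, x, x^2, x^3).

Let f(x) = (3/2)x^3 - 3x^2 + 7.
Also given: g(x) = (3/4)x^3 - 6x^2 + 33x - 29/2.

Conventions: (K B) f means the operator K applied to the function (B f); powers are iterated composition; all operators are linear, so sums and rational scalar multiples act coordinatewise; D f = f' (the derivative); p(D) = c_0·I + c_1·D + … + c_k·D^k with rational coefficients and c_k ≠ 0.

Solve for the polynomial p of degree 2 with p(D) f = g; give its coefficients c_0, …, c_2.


p(D) = (1/2)·I − D + 3·D^2, i.e. c_0 = 1/2, c_1 = -1, c_2 = 3

D^0 f = (3/2)x^3 - 3x^2 + 7
D^1 f = (9/2)x^2 - 6x
D^2 f = 9x - 6
matching coefficients of g against c_0 f + c_1 Df + … from the top degree down determines the c_i
solution: c_0 = 1/2, c_1 = -1, c_2 = 3


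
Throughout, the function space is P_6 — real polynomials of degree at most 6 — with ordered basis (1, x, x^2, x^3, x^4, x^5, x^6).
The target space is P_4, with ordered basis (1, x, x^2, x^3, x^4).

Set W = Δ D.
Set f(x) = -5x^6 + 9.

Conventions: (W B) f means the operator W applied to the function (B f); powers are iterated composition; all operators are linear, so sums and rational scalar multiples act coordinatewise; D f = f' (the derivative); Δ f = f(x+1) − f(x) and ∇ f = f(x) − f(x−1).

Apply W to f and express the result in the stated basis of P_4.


D f = -30x^5
Δ D f = -150x^4 - 300x^3 - 300x^2 - 150x - 30

the result is g(x) = -150x^4 - 300x^3 - 300x^2 - 150x - 30


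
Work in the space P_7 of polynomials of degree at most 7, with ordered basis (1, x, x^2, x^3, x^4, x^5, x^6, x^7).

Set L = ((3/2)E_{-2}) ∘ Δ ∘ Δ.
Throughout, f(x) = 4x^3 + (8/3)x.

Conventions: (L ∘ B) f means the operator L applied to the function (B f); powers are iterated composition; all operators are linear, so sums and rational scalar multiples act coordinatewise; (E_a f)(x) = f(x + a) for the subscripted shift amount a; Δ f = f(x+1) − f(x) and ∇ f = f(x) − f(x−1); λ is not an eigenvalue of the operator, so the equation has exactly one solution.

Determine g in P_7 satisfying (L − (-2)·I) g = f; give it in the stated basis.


the image equals g(x) = 2x^3 - (23/3)x + 9

write g with unknown coordinates in the stated basis and equate coefficients in (L − (-2)·I) g = f
solving from the highest basis element down gives g = 2x^3 - (23/3)x + 9
check: L g = 18x - 18
so L g − (-2)·g = 4x^3 + (8/3)x = f ✓


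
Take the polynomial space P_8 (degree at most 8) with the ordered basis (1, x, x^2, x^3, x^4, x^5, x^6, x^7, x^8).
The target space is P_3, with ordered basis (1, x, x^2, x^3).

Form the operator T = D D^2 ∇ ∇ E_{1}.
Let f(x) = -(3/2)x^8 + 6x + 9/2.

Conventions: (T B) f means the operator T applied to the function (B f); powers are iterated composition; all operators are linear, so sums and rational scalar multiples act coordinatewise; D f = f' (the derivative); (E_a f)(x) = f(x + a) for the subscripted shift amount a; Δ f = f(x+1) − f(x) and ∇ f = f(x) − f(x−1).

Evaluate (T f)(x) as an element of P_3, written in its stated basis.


the image equals g(x) = -10080x^3 - 5040x

E_{1} f = -(3/2)x^8 - 12x^7 - 42x^6 - 84x^5 - 105x^4 - 84x^3 - 42x^2 - 6x + 9
∇ E_{1} f = -12x^7 - 42x^6 - 84x^5 - 105x^4 - 84x^3 - 42x^2 - 12x + 9/2
∇ ∇ E_{1} f = -84x^6 - 210x^4 - 84x^2 - 3
D (∇ ∇ E_{1}) f = -504x^5 - 840x^3 - 168x
D D (∇ ∇ E_{1}) f = -2520x^4 - 2520x^2 - 168
D D^2 (∇ ∇ E_{1}) f = -10080x^3 - 5040x


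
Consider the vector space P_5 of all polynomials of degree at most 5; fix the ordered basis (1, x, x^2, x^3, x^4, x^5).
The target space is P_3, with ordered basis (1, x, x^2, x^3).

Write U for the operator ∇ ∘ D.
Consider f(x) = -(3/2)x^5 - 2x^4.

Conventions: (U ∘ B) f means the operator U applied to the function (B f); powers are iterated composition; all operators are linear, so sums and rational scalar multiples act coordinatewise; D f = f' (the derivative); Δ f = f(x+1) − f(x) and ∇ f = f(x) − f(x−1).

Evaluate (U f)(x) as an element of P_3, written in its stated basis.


D f = -(15/2)x^4 - 8x^3
∇ D f = -30x^3 + 21x^2 - 6x - 1/2

g(x) = -30x^3 + 21x^2 - 6x - 1/2


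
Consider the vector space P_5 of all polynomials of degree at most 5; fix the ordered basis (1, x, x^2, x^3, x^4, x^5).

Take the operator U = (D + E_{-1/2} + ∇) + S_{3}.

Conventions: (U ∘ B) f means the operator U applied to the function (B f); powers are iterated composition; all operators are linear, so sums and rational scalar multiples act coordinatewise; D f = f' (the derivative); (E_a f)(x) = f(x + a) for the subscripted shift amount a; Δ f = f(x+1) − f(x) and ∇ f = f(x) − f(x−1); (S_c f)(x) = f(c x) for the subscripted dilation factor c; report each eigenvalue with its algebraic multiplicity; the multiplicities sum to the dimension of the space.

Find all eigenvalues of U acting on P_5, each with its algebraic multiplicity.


λ = 2 (multiplicity 1), λ = 4 (multiplicity 1), λ = 10 (multiplicity 1), λ = 28 (multiplicity 1), λ = 82 (multiplicity 1), λ = 244 (multiplicity 1)

image of 1: 2
image of x: 4x + 3/2
image of x^2: 10x^2 + 3x - 3/4
image of x^3: 28x^3 + (9/2)x^2 - (9/4)x + 7/8
image of x^4: 82x^4 + 6x^3 - (9/2)x^2 + (7/2)x - 15/16
image of x^5: 244x^5 + (15/2)x^4 - (15/2)x^3 + (35/4)x^2 - (75/16)x + 31/32
the matrix is upper triangular; its diagonal is (2, 4, 10, 28, 82, 244)
for a triangular matrix the eigenvalues are the diagonal entries, with algebraic multiplicity their repetition count


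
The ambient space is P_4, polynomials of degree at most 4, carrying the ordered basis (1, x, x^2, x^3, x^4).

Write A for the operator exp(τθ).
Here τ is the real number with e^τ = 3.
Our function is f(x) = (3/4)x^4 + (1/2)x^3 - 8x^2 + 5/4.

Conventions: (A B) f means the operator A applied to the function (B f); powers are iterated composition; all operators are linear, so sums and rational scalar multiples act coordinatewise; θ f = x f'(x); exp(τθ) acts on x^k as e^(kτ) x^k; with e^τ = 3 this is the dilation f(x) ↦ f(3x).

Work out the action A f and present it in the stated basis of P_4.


the result is g(x) = (243/4)x^4 + (27/2)x^3 - 72x^2 + 5/4

exp(τθ) x^k = e^(kτ) x^k; with e^τ = 3 this sends x^k to 3^k x^k
x^2 ↦ 9 x^2
x^3 ↦ 27 x^3
x^4 ↦ 81 x^4
applying this coordinatewise to f: exp(τθ) f = (243/4)x^4 + (27/2)x^3 - 72x^2 + 5/4


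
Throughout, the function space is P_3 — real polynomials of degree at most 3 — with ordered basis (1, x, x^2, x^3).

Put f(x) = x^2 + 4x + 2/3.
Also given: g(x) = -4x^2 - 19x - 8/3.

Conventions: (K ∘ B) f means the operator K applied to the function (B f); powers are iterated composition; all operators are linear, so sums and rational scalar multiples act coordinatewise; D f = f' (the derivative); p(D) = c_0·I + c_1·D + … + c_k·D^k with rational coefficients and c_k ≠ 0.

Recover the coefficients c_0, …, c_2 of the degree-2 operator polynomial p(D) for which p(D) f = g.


p(D) = -4·I − (3/2)·D + 3·D^2, i.e. c_0 = -4, c_1 = -3/2, c_2 = 3

D^0 f = x^2 + 4x + 2/3
D^1 f = 2x + 4
D^2 f = 2
matching coefficients of g against c_0 f + c_1 Df + … from the top degree down determines the c_i
solution: c_0 = -4, c_1 = -3/2, c_2 = 3


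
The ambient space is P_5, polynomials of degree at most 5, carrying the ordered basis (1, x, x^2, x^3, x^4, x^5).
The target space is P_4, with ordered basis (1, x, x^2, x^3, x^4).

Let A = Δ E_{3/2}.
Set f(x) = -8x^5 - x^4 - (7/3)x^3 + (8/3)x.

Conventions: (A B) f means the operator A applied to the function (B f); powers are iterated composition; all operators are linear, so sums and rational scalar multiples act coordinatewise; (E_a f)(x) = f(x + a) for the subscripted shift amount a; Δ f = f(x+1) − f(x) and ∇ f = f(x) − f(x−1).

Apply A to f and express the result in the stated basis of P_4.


E_{3/2} f = -8x^5 - 61x^4 - (565/3)x^3 - 294x^2 - (2749/12)x - 1115/16
Δ E_{3/2} f = -40x^4 - 324x^3 - 1011x^2 - 1437x - 9365/12

the result is g(x) = -40x^4 - 324x^3 - 1011x^2 - 1437x - 9365/12


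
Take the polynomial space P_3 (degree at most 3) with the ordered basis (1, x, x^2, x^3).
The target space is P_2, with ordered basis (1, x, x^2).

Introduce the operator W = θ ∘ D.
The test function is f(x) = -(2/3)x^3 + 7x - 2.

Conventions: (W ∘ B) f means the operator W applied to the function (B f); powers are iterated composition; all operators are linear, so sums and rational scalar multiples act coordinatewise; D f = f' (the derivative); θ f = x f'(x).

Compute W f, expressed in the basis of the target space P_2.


D f = -2x^2 + 7
θ D f = -4x^2

the result is g(x) = -4x^2


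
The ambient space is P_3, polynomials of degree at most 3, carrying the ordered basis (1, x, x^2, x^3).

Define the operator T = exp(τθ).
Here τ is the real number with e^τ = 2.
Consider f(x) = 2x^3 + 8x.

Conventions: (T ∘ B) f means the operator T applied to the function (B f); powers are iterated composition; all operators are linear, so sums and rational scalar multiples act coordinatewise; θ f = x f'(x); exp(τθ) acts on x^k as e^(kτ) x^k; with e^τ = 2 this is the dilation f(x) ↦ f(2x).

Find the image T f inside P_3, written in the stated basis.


the result is g(x) = 16x^3 + 16x

exp(τθ) x^k = e^(kτ) x^k; with e^τ = 2 this sends x^k to 2^k x^k
x ↦ 2 x
x^3 ↦ 8 x^3
applying this coordinatewise to f: exp(τθ) f = 16x^3 + 16x


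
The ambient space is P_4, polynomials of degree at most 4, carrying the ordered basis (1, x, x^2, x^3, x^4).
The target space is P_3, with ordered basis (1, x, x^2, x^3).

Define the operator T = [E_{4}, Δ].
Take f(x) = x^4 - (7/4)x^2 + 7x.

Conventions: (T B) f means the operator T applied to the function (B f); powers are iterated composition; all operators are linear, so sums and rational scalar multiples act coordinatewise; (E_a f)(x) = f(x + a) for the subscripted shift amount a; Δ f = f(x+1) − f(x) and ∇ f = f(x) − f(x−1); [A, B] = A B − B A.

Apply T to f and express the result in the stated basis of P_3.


Δ f = 4x^3 + 6x^2 + (1/2)x + 25/4
E_{4} Δ f = 4x^3 + 54x^2 + (481/2)x + 1441/4
E_{4} f = x^4 + 16x^3 + (377/4)x^2 + 249x + 256
Δ E_{4} f = 4x^3 + 54x^2 + (481/2)x + 1441/4
[E_{4}, Δ] f = 0

g(x) = 0


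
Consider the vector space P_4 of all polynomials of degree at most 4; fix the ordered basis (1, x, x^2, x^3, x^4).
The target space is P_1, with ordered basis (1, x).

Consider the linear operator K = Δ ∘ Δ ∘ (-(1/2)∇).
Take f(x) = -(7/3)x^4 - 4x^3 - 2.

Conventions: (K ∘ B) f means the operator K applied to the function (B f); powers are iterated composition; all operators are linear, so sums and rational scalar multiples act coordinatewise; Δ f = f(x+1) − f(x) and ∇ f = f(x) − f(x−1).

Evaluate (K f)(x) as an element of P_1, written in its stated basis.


g(x) = 28x + 26

∇ f = -(28/3)x^3 + 2x^2 + (8/3)x - 5/3
(-(1/2)∇) f = (14/3)x^3 - x^2 - (4/3)x + 5/6
Δ (-(1/2)∇) f = 14x^2 + 12x + 7/3
Δ Δ (-(1/2)∇) f = 28x + 26


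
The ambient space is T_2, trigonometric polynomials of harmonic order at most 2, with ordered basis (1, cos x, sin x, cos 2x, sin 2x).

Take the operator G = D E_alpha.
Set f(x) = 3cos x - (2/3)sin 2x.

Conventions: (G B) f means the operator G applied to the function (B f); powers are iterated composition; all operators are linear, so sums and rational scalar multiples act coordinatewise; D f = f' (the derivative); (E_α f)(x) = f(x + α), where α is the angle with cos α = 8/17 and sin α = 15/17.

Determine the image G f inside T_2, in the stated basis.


g(x) = -(45/17)cos x - (24/17)sin x + (644/867)cos 2x + (320/289)sin 2x

E_alpha f = (24/17)cos x - (45/17)sin x - (160/289)cos 2x + (322/867)sin 2x
D E_alpha f = -(45/17)cos x - (24/17)sin x + (644/867)cos 2x + (320/289)sin 2x


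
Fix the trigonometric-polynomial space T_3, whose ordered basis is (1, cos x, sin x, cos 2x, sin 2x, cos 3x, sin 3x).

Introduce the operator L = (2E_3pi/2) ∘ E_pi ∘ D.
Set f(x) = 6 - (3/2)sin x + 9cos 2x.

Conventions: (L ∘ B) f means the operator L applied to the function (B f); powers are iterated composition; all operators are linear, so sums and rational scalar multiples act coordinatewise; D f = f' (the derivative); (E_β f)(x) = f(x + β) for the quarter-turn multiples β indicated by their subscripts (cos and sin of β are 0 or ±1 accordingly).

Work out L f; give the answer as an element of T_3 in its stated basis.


g(x) = 3sin x + 36sin 2x

D f = -(3/2)cos x - 18sin 2x
E_pi D f = (3/2)cos x - 18sin 2x
E_3pi/2 (E_pi ∘ D) f = (3/2)sin x + 18sin 2x
(2E_3pi/2) (E_pi ∘ D) f = 3sin x + 36sin 2x


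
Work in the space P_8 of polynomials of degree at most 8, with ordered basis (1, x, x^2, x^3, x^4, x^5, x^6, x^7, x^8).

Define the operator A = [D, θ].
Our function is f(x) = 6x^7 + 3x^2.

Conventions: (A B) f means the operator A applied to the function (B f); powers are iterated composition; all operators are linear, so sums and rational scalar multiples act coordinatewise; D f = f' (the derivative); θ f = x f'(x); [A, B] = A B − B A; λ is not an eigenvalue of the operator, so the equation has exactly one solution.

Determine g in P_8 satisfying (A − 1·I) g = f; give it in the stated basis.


the result is g(x) = -6x^7 - 42x^6 - 252x^5 - 1260x^4 - 5040x^3 - 15123x^2 - 30246x - 30246

write g with unknown coordinates in the stated basis and equate coefficients in (A − 1·I) g = f
solving from the highest basis element down gives g = -6x^7 - 42x^6 - 252x^5 - 1260x^4 - 5040x^3 - 15123x^2 - 30246x - 30246
check: A g = -42x^6 - 252x^5 - 1260x^4 - 5040x^3 - 15120x^2 - 30246x - 30246
so A g − 1·g = 6x^7 + 3x^2 = f ✓


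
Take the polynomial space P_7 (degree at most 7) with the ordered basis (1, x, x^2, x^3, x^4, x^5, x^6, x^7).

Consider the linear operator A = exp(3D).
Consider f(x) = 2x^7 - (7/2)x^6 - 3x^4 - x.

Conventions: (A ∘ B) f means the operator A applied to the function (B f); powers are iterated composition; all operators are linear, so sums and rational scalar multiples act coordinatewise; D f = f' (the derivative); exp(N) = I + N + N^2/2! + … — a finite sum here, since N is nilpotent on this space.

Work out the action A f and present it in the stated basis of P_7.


the result is g(x) = 2x^7 + (77/2)x^6 + 315x^5 + (2829/2)x^4 + 3744x^3 + (11583/2)x^2 + 4778x + 3153/2

order-1 term: 42x^6 - 63x^5 - 36x^3 - 3
order-2 term: 378x^5 - (945/2)x^4 - 162x^2
order-3 term: 1890x^4 - 1890x^3 - 324x
order-4 term: 5670x^3 - (8505/2)x^2 - 243
order-5 term: 10206x^2 - 5103x
order-6 term: 10206x - 5103/2
order-7 term: 4374
the series for exp(3D) f terminates at order 7
exp(3D) f = 2x^7 + (77/2)x^6 + 315x^5 + (2829/2)x^4 + 3744x^3 + (11583/2)x^2 + 4778x + 3153/2


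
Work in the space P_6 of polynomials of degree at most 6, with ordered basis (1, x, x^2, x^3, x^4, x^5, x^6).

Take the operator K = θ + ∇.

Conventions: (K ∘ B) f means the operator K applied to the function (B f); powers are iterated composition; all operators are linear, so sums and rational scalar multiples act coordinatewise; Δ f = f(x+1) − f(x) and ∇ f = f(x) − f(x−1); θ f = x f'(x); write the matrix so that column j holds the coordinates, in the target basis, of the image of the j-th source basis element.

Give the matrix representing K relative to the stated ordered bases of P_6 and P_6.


the matrix is [[0, 1, -1, 1, -1, 1, -1]; [0, 1, 2, -3, 4, -5, 6]; [0, 0, 2, 3, -6, 10, -15]; [0, 0, 0, 3, 4, -10, 20]; [0, 0, 0, 0, 4, 5, -15]; [0, 0, 0, 0, 0, 5, 6]; [0, 0, 0, 0, 0, 0, 6]] (rows listed top to bottom)

image of 1: 0
image of x: x + 1
image of x^2: 2x^2 + 2x - 1
image of x^3: 3x^3 + 3x^2 - 3x + 1
image of x^4: 4x^4 + 4x^3 - 6x^2 + 4x - 1
image of x^5: 5x^5 + 5x^4 - 10x^3 + 10x^2 - 5x + 1
image of x^6: 6x^6 + 6x^5 - 15x^4 + 20x^3 - 15x^2 + 6x - 1
each image's coordinates form column j of the matrix


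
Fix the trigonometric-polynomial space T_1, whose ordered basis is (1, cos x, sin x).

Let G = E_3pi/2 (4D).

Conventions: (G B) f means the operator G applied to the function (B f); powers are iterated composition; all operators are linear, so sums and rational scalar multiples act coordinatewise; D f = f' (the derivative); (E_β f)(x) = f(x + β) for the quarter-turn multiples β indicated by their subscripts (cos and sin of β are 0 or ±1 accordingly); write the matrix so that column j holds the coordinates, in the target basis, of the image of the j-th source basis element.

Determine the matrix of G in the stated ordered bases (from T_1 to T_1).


the matrix is [[0, 0, 0]; [0, 4, 0]; [0, 0, 4]] (rows listed top to bottom)

image of 1: 0
image of cos x: 4cos x
image of sin x: 4sin x
each image's coordinates form column j of the matrix


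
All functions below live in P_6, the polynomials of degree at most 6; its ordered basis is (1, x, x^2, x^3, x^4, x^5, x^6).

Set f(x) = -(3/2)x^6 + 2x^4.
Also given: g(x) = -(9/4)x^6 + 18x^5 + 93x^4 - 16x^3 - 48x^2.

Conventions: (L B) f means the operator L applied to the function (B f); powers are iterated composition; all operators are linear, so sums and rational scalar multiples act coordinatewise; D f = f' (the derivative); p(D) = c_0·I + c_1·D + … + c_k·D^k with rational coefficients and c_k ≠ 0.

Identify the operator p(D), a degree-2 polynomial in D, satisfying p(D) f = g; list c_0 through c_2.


D^0 f = -(3/2)x^6 + 2x^4
D^1 f = -9x^5 + 8x^3
D^2 f = -45x^4 + 24x^2
matching coefficients of g against c_0 f + c_1 Df + … from the top degree down determines the c_i
solution: c_0 = 3/2, c_1 = -2, c_2 = -2

c_0 = 3/2, c_1 = -2, c_2 = -2


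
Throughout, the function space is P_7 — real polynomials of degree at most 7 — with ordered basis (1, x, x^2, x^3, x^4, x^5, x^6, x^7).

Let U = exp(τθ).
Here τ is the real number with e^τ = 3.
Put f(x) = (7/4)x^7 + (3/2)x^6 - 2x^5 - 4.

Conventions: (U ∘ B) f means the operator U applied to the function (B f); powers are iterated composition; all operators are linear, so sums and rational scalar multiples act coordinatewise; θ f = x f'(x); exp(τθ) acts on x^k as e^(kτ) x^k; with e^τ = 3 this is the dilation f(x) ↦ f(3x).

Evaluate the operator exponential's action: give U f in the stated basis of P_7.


the image equals g(x) = (15309/4)x^7 + (2187/2)x^6 - 486x^5 - 4

exp(τθ) x^k = e^(kτ) x^k; with e^τ = 3 this sends x^k to 3^k x^k
x^5 ↦ 243 x^5
x^6 ↦ 729 x^6
x^7 ↦ 2187 x^7
applying this coordinatewise to f: exp(τθ) f = (15309/4)x^7 + (2187/2)x^6 - 486x^5 - 4


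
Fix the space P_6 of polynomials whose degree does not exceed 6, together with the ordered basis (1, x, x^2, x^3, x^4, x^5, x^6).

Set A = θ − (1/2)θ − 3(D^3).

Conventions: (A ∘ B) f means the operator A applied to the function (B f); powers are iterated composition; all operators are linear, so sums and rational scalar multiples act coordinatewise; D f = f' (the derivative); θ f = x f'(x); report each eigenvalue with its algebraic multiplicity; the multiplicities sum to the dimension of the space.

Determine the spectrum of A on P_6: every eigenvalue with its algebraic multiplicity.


λ = 0 (multiplicity 1), λ = 1/2 (multiplicity 1), λ = 1 (multiplicity 1), λ = 3/2 (multiplicity 1), λ = 2 (multiplicity 1), λ = 5/2 (multiplicity 1), λ = 3 (multiplicity 1)

image of 1: 0
image of x: (1/2)x
image of x^2: x^2
image of x^3: (3/2)x^3 - 18
image of x^4: 2x^4 - 72x
image of x^5: (5/2)x^5 - 180x^2
image of x^6: 3x^6 - 360x^3
the matrix is upper triangular; its diagonal is (0, 1/2, 1, 3/2, 2, 5/2, 3)
for a triangular matrix the eigenvalues are the diagonal entries, with algebraic multiplicity their repetition count


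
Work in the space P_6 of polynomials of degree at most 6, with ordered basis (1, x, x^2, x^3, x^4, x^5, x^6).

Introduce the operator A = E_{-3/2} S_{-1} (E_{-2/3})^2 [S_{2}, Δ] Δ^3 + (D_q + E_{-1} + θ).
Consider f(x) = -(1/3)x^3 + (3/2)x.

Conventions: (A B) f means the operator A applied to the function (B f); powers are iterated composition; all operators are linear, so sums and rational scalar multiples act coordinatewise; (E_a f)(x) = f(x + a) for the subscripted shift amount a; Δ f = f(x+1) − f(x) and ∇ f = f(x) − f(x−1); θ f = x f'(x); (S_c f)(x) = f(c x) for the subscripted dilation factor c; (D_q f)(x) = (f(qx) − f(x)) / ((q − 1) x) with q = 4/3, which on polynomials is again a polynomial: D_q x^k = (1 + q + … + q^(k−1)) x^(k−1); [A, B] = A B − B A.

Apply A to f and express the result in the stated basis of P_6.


Δ f = -x^2 - x + 7/6
Δ Δ f = -2x - 2
Δ Δ Δ f = -2
Δ Δ^3 f = 0
S_{2} Δ Δ^3 f = 0
S_{2} Δ^3 f = -2
Δ S_{2} Δ^3 f = 0
[S_{2}, Δ] Δ^3 f = 0
E_{-2/3} [S_{2}, Δ] Δ^3 f = 0
E_{-2/3} E_{-2/3} [S_{2}, Δ] Δ^3 f = 0
S_{-1} (E_{-2/3})^2 [S_{2}, Δ] Δ^3 f = 0
E_{-3/2} S_{-1} (E_{-2/3})^2 [S_{2}, Δ] Δ^3 f = 0
D_q f = -(37/27)x^2 + 3/2
E_{-1} f = -(1/3)x^3 + x^2 + (1/2)x - 7/6
θ f = -x^3 + (3/2)x
(D_q + E_{-1} + θ) f = -(4/3)x^3 - (10/27)x^2 + 2x + 1/3
(E_{-3/2} S_{-1} (E_{-2/3})^2 [S_{2}, Δ] Δ^3 + (D_q + E_{-1} + θ)) f = -(4/3)x^3 - (10/27)x^2 + 2x + 1/3

the result is g(x) = -(4/3)x^3 - (10/27)x^2 + 2x + 1/3


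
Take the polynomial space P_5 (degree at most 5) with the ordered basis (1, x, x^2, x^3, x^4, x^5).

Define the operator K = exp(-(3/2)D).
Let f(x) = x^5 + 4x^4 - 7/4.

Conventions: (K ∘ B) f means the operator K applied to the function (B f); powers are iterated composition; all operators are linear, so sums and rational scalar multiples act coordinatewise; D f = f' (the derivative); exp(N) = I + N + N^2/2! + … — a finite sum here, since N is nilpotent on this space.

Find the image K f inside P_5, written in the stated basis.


order-1 term: -(15/2)x^4 - 24x^3
order-2 term: (45/2)x^3 + 54x^2
order-3 term: -(135/4)x^2 - 54x
order-4 term: (405/16)x + 81/4
order-5 term: -243/32
the series for exp(-(3/2)D) f terminates at order 5
exp(-(3/2)D) f = x^5 - (7/2)x^4 - (3/2)x^3 + (81/4)x^2 - (459/16)x + 349/32

g(x) = x^5 - (7/2)x^4 - (3/2)x^3 + (81/4)x^2 - (459/16)x + 349/32


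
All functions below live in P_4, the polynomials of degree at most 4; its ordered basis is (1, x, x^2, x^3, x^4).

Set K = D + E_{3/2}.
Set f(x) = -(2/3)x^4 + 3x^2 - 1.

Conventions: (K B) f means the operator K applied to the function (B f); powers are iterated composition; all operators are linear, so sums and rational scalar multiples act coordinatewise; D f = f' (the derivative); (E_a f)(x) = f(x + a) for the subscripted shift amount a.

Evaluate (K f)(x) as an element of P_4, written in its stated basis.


the image equals g(x) = -(2/3)x^4 - (20/3)x^3 - 6x^2 + 6x + 19/8

D f = -(8/3)x^3 + 6x
E_{3/2} f = -(2/3)x^4 - 4x^3 - 6x^2 + 19/8
(D + E_{3/2}) f = -(2/3)x^4 - (20/3)x^3 - 6x^2 + 6x + 19/8


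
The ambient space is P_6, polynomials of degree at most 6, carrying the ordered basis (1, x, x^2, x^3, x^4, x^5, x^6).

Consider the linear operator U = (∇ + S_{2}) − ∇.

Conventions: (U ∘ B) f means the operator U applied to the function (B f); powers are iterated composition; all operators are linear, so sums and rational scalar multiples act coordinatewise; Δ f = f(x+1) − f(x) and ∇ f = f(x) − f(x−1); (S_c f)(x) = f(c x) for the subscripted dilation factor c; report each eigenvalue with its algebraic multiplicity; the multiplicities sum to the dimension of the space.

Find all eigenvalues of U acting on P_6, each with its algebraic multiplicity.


λ = 1 (multiplicity 1), λ = 2 (multiplicity 1), λ = 4 (multiplicity 1), λ = 8 (multiplicity 1), λ = 16 (multiplicity 1), λ = 32 (multiplicity 1), λ = 64 (multiplicity 1)

image of 1: 1
image of x: 2x
image of x^2: 4x^2
image of x^3: 8x^3
image of x^4: 16x^4
image of x^5: 32x^5
image of x^6: 64x^6
the matrix is upper triangular; its diagonal is (1, 2, 4, 8, 16, 32, 64)
for a triangular matrix the eigenvalues are the diagonal entries, with algebraic multiplicity their repetition count


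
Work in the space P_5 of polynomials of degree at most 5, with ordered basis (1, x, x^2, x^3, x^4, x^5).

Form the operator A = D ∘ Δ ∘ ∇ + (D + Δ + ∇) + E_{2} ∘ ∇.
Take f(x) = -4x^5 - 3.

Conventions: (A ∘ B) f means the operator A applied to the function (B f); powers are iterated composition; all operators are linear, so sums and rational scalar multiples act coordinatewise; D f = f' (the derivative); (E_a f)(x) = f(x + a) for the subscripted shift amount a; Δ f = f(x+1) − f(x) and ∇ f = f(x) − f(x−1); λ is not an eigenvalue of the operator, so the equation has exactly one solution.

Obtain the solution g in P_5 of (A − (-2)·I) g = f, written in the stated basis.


the image equals g(x) = -2x^5 + 20x^4 - 130x^3 + 750x^2 - 2940x + 11243/2

write g with unknown coordinates in the stated basis and equate coefficients in (A − (-2)·I) g = f
solving from the highest basis element down gives g = -2x^5 + 20x^4 - 130x^3 + 750x^2 - 2940x + 11243/2
check: A g = -40x^4 + 260x^3 - 1500x^2 + 5880x - 11246
so A g − (-2)·g = -4x^5 - 3 = f ✓


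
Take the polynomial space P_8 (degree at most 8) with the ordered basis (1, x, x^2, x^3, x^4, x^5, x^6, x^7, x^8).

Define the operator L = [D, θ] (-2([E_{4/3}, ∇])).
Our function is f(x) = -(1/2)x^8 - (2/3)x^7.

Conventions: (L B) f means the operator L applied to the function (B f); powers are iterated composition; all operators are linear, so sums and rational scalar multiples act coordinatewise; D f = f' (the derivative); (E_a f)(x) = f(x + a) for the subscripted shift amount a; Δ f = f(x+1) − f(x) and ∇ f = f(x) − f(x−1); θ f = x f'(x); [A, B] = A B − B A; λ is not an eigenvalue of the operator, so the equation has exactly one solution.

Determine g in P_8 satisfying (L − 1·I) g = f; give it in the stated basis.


write g with unknown coordinates in the stated basis and equate coefficients in (L − 1·I) g = f
solving from the highest basis element down gives g = (1/2)x^8 + (2/3)x^7
check: L g = 0
so L g − 1·g = -(1/2)x^8 - (2/3)x^7 = f ✓

g(x) = (1/2)x^8 + (2/3)x^7


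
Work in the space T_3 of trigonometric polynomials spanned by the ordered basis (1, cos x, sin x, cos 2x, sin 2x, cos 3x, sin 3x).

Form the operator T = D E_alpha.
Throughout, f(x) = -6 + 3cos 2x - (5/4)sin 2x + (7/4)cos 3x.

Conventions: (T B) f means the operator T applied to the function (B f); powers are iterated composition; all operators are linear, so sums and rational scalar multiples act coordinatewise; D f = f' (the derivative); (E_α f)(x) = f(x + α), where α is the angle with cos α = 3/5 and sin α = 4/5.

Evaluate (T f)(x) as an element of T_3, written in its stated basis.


E_alpha f = -6 - (51/25)cos 2x - (253/100)sin 2x - (819/500)cos 3x - (77/125)sin 3x
D E_alpha f = -(253/50)cos 2x + (102/25)sin 2x - (231/125)cos 3x + (2457/500)sin 3x

the result is g(x) = -(253/50)cos 2x + (102/25)sin 2x - (231/125)cos 3x + (2457/500)sin 3x


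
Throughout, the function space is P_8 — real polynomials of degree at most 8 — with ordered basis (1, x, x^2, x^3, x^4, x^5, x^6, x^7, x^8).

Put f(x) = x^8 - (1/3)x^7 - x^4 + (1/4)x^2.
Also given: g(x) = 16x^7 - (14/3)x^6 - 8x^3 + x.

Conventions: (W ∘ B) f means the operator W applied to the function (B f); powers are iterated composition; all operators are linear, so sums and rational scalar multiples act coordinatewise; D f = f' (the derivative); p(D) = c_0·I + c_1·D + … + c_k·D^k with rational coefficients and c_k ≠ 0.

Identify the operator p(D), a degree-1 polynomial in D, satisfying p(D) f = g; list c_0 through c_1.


c_0 = 0, c_1 = 2

D^0 f = x^8 - (1/3)x^7 - x^4 + (1/4)x^2
D^1 f = 8x^7 - (7/3)x^6 - 4x^3 + (1/2)x
matching coefficients of g against c_0 f + c_1 Df + … from the top degree down determines the c_i
solution: c_0 = 0, c_1 = 2


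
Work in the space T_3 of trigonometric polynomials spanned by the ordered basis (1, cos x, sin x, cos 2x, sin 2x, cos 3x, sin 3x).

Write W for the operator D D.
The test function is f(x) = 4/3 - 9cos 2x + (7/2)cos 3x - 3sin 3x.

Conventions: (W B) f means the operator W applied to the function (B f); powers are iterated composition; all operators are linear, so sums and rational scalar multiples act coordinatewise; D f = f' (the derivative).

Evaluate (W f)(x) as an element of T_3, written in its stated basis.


D f = 18sin 2x - 9cos 3x - (21/2)sin 3x
D D f = 36cos 2x - (63/2)cos 3x + 27sin 3x

the result is g(x) = 36cos 2x - (63/2)cos 3x + 27sin 3x


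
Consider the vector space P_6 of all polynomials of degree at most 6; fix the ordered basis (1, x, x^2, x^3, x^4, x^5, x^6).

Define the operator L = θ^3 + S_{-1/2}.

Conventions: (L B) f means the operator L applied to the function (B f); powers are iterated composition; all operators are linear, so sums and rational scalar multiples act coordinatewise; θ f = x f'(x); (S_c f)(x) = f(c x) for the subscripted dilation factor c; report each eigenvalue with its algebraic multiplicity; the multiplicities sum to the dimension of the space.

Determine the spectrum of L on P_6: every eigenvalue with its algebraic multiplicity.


λ = 1/2 (multiplicity 1), λ = 1 (multiplicity 1), λ = 33/4 (multiplicity 1), λ = 215/8 (multiplicity 1), λ = 1025/16 (multiplicity 1), λ = 3999/32 (multiplicity 1), λ = 13825/64 (multiplicity 1)

image of 1: 1
image of x: (1/2)x
image of x^2: (33/4)x^2
image of x^3: (215/8)x^3
image of x^4: (1025/16)x^4
image of x^5: (3999/32)x^5
image of x^6: (13825/64)x^6
the matrix is upper triangular; its diagonal is (1, 1/2, 33/4, 215/8, 1025/16, 3999/32, 13825/64)
for a triangular matrix the eigenvalues are the diagonal entries, with algebraic multiplicity their repetition count


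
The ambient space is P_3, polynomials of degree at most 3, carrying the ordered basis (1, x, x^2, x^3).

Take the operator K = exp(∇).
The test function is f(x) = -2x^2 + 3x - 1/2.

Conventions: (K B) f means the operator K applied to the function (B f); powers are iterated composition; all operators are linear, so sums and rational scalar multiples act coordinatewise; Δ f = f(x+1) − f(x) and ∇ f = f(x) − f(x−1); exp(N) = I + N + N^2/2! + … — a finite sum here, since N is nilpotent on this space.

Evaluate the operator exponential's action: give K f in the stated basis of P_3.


order-1 term: -4x + 5
order-2 term: -2
the series for exp(∇) f terminates at order 2
exp(∇) f = -2x^2 - x + 5/2

the image equals g(x) = -2x^2 - x + 5/2


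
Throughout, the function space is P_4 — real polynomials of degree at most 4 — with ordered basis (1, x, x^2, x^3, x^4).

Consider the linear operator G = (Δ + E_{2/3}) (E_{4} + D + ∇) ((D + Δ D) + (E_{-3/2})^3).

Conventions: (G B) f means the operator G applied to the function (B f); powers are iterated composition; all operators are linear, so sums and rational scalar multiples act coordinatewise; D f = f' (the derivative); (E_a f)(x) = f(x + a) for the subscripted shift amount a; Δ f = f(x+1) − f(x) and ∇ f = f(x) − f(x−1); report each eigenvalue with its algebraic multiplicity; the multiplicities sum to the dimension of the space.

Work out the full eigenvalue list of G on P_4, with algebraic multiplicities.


λ = 1 (multiplicity 5)

image of 1: 1
image of x: x + 25/6
image of x^2: x^2 + (25/3)x + 181/36
image of x^3: x^3 + (25/2)x^2 + (181/12)x + 44983/216
image of x^4: x^4 + (50/3)x^3 + (181/6)x^2 + (44983/54)x + 1406665/1296
the matrix is upper triangular; its diagonal is (1, 1, 1, 1, 1)
for a triangular matrix the eigenvalues are the diagonal entries, with algebraic multiplicity their repetition count


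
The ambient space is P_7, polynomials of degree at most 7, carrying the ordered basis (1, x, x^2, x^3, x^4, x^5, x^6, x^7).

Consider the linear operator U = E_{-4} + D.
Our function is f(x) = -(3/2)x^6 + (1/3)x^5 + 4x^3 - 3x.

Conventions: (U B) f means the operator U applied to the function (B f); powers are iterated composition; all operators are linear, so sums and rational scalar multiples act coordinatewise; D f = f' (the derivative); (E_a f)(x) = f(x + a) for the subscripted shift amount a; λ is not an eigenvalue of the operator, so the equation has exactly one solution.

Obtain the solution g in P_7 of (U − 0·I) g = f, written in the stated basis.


write g with unknown coordinates in the stated basis and equate coefficients in (U − 0·I) g = f
solving from the highest basis element down gives g = -(3/2)x^6 - (80/3)x^5 - 40x^4 + (5612/3)x^3 + (28108/3)x^2 - (56705/3)x - 293443/3
check: U g = -(3/2)x^6 + (1/3)x^5 + 4x^3 - 3x
so U g − 0·g = -(3/2)x^6 + (1/3)x^5 + 4x^3 - 3x = f ✓

the image equals g(x) = -(3/2)x^6 - (80/3)x^5 - 40x^4 + (5612/3)x^3 + (28108/3)x^2 - (56705/3)x - 293443/3


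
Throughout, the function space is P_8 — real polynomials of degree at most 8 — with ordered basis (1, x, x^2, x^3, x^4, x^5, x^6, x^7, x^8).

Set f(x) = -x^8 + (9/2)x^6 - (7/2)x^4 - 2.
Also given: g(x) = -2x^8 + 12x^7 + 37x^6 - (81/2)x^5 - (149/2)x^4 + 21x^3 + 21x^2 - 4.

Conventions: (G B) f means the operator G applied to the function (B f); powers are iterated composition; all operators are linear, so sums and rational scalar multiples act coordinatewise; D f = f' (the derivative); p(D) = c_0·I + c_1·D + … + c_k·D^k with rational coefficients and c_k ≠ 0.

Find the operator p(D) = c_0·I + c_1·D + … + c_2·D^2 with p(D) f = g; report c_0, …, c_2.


c_0 = 2, c_1 = -3/2, c_2 = -1/2

D^0 f = -x^8 + (9/2)x^6 - (7/2)x^4 - 2
D^1 f = -8x^7 + 27x^5 - 14x^3
D^2 f = -56x^6 + 135x^4 - 42x^2
matching coefficients of g against c_0 f + c_1 Df + … from the top degree down determines the c_i
solution: c_0 = 2, c_1 = -3/2, c_2 = -1/2


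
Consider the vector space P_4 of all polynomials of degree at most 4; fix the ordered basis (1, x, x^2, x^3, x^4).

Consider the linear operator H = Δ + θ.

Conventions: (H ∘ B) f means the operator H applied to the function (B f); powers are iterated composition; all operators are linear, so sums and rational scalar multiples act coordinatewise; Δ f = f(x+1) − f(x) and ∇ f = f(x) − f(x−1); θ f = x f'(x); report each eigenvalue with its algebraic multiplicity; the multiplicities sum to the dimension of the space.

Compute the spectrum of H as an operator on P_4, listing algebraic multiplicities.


λ = 0 (multiplicity 1), λ = 1 (multiplicity 1), λ = 2 (multiplicity 1), λ = 3 (multiplicity 1), λ = 4 (multiplicity 1)

image of 1: 0
image of x: x + 1
image of x^2: 2x^2 + 2x + 1
image of x^3: 3x^3 + 3x^2 + 3x + 1
image of x^4: 4x^4 + 4x^3 + 6x^2 + 4x + 1
the matrix is upper triangular; its diagonal is (0, 1, 2, 3, 4)
for a triangular matrix the eigenvalues are the diagonal entries, with algebraic multiplicity their repetition count
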